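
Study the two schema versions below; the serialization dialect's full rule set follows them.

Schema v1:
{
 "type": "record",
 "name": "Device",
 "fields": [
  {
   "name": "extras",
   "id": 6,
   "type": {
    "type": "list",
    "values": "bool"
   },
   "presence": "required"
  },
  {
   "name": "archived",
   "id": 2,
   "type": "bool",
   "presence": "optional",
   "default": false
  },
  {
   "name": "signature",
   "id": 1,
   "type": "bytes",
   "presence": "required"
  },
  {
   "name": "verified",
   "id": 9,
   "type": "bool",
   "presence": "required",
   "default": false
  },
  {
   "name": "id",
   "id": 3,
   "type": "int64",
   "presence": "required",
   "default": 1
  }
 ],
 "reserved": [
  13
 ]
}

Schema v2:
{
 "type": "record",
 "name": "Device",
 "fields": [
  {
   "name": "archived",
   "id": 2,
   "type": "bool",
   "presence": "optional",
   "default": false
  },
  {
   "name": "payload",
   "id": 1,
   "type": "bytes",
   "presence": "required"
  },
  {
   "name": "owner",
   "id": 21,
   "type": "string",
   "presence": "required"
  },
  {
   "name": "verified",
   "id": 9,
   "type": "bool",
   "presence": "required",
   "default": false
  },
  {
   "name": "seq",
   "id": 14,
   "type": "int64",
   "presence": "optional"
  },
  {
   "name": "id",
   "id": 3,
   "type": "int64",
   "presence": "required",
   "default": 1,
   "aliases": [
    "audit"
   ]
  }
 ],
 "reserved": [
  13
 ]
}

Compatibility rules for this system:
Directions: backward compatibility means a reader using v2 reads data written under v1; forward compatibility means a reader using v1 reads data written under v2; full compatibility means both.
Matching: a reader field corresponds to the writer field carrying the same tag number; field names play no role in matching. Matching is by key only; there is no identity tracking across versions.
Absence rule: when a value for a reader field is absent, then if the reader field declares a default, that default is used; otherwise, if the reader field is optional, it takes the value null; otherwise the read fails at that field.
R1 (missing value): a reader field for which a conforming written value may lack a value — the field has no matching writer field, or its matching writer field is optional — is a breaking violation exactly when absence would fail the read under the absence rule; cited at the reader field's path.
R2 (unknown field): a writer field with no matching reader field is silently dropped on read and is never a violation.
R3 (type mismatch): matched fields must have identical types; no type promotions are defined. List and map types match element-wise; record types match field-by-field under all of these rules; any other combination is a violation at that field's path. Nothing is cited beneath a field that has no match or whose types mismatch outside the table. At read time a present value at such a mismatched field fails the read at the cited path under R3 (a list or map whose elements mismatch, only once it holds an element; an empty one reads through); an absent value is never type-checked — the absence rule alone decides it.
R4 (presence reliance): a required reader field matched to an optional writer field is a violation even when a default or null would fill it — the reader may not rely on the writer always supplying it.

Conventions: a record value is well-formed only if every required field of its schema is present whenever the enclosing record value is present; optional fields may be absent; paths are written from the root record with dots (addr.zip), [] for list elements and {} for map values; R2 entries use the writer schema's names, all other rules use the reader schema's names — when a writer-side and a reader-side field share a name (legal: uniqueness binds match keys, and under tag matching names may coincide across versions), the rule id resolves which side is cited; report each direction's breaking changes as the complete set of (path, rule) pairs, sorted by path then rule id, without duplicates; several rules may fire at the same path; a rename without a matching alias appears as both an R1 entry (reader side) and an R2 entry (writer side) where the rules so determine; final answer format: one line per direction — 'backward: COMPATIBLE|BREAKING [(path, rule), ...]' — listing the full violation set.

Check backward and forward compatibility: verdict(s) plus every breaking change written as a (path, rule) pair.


backward: BREAKING [(owner, R1)]; forward: BREAKING [(extras, R1)]

in Device below, arrows point writer -> reader
backward on Device — v2 reading data written by v1:
  archived <- archived (bool -> bool, writer optional)
  payload <- signature (bytes -> bytes, writer required)
  owner: no writer-side match
  verified <- verified (bool -> bool, writer required)
  seq: no writer-side match
  id <- id (int64 -> int64, writer required)
  extras (writer side), unknown to reader
  rule R1 violated at owner
  backward on Device therefore BREAKING (1)
forward on Device — v1 reading data written by v2:
  extras: no writer-side match
  archived <- archived (bool -> bool, writer optional)
  signature <- payload (bytes -> bytes, writer required)
  verified <- verified (bool -> bool, writer required)
  id <- id (int64 -> int64, writer required)
  owner (writer side), unknown to reader
  seq (writer side), unknown to reader
  rule R1 violated at extras
  forward on Device therefore BREAKING (1)


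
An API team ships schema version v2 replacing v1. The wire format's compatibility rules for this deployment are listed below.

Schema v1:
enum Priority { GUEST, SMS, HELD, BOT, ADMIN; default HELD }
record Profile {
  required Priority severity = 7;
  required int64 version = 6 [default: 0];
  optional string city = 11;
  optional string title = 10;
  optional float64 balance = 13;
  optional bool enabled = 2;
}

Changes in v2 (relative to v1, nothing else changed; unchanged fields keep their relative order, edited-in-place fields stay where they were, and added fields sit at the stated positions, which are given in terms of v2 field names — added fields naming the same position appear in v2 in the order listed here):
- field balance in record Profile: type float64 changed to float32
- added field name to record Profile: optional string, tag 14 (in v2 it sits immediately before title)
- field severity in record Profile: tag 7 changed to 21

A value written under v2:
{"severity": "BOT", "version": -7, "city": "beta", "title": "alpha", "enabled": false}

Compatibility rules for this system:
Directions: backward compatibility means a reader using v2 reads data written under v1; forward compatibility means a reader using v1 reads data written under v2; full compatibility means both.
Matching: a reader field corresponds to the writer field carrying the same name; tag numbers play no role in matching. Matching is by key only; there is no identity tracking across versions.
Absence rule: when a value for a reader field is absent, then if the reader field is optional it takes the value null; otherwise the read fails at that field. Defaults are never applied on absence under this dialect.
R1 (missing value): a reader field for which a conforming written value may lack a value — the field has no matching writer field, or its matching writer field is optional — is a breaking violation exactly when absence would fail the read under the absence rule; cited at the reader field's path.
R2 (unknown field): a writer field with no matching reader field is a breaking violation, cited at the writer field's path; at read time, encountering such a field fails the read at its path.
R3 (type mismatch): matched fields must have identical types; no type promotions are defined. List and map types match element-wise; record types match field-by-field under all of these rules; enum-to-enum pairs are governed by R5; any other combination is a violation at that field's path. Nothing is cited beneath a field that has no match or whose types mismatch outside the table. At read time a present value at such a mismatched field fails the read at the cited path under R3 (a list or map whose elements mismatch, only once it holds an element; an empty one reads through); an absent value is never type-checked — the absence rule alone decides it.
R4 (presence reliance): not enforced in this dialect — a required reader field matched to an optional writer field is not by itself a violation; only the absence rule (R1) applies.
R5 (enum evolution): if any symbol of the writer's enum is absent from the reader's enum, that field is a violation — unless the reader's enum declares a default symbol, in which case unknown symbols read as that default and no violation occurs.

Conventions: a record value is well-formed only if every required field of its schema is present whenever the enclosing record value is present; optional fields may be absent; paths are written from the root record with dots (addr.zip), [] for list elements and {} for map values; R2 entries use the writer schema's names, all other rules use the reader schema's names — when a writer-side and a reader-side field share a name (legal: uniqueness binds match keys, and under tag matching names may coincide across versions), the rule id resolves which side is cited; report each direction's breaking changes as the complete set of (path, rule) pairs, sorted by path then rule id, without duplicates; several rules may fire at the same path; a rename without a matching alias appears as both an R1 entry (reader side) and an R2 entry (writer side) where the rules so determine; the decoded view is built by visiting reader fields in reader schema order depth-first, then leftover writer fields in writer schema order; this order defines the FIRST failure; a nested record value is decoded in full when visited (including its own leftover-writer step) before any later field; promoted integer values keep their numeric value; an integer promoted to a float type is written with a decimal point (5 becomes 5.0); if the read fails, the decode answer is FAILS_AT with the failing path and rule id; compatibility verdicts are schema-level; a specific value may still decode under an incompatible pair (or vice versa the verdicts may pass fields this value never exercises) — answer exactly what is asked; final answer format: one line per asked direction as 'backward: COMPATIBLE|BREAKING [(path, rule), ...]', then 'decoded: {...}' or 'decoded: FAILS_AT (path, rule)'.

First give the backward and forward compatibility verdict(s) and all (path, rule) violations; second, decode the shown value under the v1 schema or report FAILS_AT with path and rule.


arrows below run writer -> reader for Profile
backward pass over Profile, reader schema v2, writer schema v1:
  writer required, Priority -> Priority: reader severity maps from writer severity
  writer required, int64 -> int64: reader version maps from writer version
  writer optional, string -> string: reader city maps from writer city
  name has no writer counterpart
  writer optional, string -> string: reader title maps from writer title
  writer optional, float64 -> float32: reader balance maps from writer balance
  writer optional, bool -> bool: reader enabled maps from writer enabled
  R3 fires at balance
  => backward verdict for Profile: BREAKING, 1 violation(s)
forward pass over Profile, reader schema v1, writer schema v2:
  writer required, Priority -> Priority: reader severity maps from writer severity
  writer required, int64 -> int64: reader version maps from writer version
  writer optional, string -> string: reader city maps from writer city
  writer optional, string -> string: reader title maps from writer title
  writer optional, float32 -> float64: reader balance maps from writer balance
  writer optional, bool -> bool: reader enabled maps from writer enabled
  name (writer side), unknown to reader
  R3 fires at balance
  R2 fires at name
  => forward verdict for Profile: BREAKING, 2 violation(s)
migrating the Profile value to v1:
  severity := "BOT"
  version := -7
  city := "beta"
  title := "alpha"
  balance := null (absent, optional -> null)
  enabled := false
  => decoded: {"severity": "BOT", "version": -7, "city": "beta", "title": "alpha", "balance": null, "enabled": false}

backward: BREAKING [(balance, R3)]; forward: BREAKING [(balance, R3), (name, R2)]; decoded: {"severity": "BOT", "version": -7, "city": "beta", "title": "alpha", "balance": null, "enabled": false}


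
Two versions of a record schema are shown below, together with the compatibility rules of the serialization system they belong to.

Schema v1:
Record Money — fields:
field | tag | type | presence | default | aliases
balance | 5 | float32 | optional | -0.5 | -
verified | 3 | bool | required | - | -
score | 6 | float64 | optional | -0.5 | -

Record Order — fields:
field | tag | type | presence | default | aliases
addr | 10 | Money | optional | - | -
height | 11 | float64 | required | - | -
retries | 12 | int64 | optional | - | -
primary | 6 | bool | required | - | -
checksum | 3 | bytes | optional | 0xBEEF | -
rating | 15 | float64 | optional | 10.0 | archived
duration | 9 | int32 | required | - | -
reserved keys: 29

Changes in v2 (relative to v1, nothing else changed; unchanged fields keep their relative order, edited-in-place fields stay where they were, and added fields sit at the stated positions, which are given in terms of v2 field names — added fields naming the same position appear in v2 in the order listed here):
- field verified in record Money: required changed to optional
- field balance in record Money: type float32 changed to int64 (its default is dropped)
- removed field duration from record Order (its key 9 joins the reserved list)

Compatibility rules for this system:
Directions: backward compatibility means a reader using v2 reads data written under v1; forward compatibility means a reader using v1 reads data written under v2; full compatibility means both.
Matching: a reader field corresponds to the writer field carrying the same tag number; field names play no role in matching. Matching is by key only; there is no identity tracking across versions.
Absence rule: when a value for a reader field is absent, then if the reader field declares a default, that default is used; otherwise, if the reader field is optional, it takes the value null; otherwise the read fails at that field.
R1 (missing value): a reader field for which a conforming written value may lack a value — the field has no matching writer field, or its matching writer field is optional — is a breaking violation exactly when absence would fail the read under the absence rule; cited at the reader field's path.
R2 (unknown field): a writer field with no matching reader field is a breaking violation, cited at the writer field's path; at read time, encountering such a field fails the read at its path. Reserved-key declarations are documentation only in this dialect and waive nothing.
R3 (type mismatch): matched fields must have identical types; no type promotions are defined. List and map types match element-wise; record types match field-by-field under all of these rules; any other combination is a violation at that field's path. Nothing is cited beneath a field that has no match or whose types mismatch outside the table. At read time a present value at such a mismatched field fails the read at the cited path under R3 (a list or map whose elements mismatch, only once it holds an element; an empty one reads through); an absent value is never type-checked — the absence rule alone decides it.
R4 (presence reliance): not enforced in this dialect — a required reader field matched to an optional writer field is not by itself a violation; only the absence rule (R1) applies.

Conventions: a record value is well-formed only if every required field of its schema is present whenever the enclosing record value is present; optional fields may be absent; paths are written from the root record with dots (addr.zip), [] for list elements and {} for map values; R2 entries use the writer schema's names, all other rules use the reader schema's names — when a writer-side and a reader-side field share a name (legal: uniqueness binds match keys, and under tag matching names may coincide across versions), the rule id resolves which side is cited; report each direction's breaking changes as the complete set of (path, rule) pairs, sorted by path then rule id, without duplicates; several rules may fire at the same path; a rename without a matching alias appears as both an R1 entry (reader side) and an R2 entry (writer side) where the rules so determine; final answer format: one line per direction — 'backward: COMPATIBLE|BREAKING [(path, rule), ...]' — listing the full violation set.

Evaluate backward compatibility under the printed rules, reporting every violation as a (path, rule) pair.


each type pair in Order: writer, then reader
backward on Order — v2 reading data written by v1:
  addr: paired with writer addr (Money -> Money; writer optional)
  height: paired with writer height (float64 -> float64; writer required)
  retries: paired with writer retries (int64 -> int64; writer optional)
  primary: paired with writer primary (bool -> bool; writer required)
  checksum: paired with writer checksum (bytes -> bytes; writer optional)
  rating: paired with writer rating (float64 -> float64; writer optional)
  writer field duration has no reader counterpart
  addr.balance: paired with writer addr.balance (float32 -> int64; writer optional)
  addr.verified: paired with writer addr.verified (bool -> bool; writer required)
  addr.score: paired with writer addr.score (float64 -> float64; writer optional)
  R3 fires at addr.balance
  R2 fires at duration
  => backward verdict for Order: BREAKING, 2 violation(s)
diffs on Order not affecting the asked answer:
  field verified in record Money: required changed to optional -> fires only in the forward direction of Order, which is not asked here

backward: BREAKING [(addr.balance, R3), (duration, R2)]


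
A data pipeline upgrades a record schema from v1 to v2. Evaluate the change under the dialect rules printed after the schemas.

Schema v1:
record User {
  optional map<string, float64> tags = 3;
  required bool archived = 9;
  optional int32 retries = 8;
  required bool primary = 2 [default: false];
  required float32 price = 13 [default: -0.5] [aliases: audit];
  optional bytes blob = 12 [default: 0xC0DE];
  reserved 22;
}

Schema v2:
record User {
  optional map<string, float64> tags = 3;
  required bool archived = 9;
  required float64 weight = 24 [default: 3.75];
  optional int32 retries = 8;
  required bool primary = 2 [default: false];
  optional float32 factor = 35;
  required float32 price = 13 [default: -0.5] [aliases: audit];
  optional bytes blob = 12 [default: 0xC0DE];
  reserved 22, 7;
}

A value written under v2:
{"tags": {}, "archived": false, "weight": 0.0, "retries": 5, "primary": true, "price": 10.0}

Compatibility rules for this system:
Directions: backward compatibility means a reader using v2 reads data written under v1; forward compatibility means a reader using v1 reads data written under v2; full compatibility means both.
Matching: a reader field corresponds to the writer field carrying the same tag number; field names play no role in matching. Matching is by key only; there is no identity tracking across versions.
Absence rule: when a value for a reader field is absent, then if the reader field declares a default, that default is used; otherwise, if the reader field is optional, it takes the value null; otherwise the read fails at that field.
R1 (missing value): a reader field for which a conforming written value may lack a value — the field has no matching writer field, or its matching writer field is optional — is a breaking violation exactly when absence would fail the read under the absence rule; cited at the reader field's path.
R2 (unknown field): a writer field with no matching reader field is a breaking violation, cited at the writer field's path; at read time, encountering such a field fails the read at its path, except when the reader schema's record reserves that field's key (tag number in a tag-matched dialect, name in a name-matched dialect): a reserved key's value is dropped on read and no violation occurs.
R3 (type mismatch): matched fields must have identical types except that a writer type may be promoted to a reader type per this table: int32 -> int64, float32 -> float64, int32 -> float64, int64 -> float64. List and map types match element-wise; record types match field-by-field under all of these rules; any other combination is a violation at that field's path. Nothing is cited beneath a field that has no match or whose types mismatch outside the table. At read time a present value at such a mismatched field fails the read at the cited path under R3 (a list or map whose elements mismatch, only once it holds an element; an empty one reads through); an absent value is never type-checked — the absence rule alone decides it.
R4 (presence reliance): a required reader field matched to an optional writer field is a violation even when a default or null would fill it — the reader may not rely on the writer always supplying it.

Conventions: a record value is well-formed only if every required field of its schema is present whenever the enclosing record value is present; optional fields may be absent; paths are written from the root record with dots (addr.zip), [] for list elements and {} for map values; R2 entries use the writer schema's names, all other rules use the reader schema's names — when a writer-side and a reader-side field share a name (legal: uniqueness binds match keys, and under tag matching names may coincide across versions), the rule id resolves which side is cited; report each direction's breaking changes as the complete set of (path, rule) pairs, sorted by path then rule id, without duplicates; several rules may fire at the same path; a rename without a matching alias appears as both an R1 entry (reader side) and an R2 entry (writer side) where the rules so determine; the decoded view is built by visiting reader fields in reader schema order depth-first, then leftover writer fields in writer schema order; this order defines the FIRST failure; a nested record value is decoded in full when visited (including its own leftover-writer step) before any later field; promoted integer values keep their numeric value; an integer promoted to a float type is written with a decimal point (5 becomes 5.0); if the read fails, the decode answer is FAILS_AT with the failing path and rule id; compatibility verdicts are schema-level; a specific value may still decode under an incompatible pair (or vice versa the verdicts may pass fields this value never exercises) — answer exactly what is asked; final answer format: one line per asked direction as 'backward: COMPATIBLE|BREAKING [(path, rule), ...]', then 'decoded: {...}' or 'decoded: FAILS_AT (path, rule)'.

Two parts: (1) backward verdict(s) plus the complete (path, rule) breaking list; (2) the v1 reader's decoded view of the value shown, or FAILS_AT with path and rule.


the writer's type comes first in each User pair
checking backward for User: reader v2 against writer v1:
  tags: paired with writer tags (map<string, float64> -> map<string, float64>; writer optional)
  archived: paired with writer archived (bool -> bool; writer required)
  weight: no writer-side match
  retries: paired with writer retries (int32 -> int32; writer optional)
  primary: paired with writer primary (bool -> bool; writer required)
  factor: no writer-side match
  price: paired with writer price (float32 -> float32; writer required)
  blob: paired with writer blob (bytes -> bytes; writer optional)
  => backward verdict for User: COMPATIBLE, no violations
migrating the User value to v1:
  tags := {}
  archived := false
  retries := 5
  primary := true
  price := 10.0
  blob := 0xC0DE (absent -> default)
  read fails at weight under R2 (unknown field)
  => FAILS_AT (weight, R2)
the other User changes do not affect what is asked:
  added field factor to record User: optional float32, tag 35 (in v2 it sits immediately before price) -> matters only for User's forward compatibility — outside the asked direction

backward: COMPATIBLE []; decoded: FAILS_AT (weight, R2)


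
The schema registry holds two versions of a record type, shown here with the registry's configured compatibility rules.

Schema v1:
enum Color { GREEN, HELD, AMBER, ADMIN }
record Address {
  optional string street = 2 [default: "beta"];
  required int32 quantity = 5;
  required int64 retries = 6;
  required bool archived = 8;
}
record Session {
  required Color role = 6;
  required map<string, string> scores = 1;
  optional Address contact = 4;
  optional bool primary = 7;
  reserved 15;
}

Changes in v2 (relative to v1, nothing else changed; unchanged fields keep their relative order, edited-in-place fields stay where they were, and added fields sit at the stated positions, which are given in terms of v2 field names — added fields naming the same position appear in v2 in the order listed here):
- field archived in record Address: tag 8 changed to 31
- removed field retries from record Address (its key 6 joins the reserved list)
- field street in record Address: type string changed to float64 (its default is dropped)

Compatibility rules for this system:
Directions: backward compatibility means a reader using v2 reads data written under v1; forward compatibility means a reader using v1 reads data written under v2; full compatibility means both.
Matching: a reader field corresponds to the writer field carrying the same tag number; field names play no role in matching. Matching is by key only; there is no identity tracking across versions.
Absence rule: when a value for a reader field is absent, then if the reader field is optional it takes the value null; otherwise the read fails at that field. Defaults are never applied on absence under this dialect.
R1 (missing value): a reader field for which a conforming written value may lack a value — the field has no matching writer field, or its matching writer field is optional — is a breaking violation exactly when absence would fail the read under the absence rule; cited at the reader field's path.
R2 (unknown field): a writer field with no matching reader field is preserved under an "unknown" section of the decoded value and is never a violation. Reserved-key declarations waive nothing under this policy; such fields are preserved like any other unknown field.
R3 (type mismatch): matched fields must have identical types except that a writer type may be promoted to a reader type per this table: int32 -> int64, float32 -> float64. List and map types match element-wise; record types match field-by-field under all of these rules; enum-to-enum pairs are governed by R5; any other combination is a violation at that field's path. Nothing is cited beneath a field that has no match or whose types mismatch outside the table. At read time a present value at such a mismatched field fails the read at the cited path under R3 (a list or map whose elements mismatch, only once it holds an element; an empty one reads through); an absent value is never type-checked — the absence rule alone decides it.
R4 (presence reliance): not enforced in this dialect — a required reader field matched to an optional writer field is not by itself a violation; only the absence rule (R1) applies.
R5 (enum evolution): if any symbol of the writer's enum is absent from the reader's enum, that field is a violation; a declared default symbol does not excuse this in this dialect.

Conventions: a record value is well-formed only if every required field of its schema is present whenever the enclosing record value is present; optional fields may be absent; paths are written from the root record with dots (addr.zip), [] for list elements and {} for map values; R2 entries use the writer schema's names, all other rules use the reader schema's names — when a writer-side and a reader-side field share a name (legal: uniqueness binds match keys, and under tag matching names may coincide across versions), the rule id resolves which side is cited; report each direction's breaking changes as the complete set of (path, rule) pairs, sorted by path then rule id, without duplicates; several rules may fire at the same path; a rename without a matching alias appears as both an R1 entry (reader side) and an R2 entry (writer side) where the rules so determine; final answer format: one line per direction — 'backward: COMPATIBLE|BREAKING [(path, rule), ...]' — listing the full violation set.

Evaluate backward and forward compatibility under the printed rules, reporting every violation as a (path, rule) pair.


in Session below, arrows point writer -> reader
backward for Session (reader v2, writer v1):
  Color -> Color, writer required: role aligns to role
  map<string, string> -> map<string, string>, writer required: scores aligns to scores
  Address -> Address, writer optional: contact aligns to contact
  bool -> bool, writer optional: primary aligns to primary
  string -> float64, writer optional: contact.street aligns to contact.street
  int32 -> int32, writer required: contact.quantity aligns to contact.quantity
  contact.archived: no writer-side match
  contact.retries (writer side), unknown to reader
  contact.archived (writer side), unknown to reader
  rule R1 violated at contact.archived
  rule R3 violated at contact.street
  backward on Session therefore BREAKING (2)
forward for Session (reader v1, writer v2):
  Color -> Color, writer required: role aligns to role
  map<string, string> -> map<string, string>, writer required: scores aligns to scores
  Address -> Address, writer optional: contact aligns to contact
  bool -> bool, writer optional: primary aligns to primary
  float64 -> string, writer optional: contact.street aligns to contact.street
  int32 -> int32, writer required: contact.quantity aligns to contact.quantity
  contact.retries: no writer-side match
  contact.archived: no writer-side match
  contact.archived (writer side), unknown to reader
  rule R1 violated at contact.archived
  rule R1 violated at contact.retries
  rule R3 violated at contact.street
  forward on Session therefore BREAKING (3)

backward: BREAKING [(contact.archived, R1), (contact.street, R3)]; forward: BREAKING [(contact.archived, R1), (contact.retries, R1), (contact.street, R3)]


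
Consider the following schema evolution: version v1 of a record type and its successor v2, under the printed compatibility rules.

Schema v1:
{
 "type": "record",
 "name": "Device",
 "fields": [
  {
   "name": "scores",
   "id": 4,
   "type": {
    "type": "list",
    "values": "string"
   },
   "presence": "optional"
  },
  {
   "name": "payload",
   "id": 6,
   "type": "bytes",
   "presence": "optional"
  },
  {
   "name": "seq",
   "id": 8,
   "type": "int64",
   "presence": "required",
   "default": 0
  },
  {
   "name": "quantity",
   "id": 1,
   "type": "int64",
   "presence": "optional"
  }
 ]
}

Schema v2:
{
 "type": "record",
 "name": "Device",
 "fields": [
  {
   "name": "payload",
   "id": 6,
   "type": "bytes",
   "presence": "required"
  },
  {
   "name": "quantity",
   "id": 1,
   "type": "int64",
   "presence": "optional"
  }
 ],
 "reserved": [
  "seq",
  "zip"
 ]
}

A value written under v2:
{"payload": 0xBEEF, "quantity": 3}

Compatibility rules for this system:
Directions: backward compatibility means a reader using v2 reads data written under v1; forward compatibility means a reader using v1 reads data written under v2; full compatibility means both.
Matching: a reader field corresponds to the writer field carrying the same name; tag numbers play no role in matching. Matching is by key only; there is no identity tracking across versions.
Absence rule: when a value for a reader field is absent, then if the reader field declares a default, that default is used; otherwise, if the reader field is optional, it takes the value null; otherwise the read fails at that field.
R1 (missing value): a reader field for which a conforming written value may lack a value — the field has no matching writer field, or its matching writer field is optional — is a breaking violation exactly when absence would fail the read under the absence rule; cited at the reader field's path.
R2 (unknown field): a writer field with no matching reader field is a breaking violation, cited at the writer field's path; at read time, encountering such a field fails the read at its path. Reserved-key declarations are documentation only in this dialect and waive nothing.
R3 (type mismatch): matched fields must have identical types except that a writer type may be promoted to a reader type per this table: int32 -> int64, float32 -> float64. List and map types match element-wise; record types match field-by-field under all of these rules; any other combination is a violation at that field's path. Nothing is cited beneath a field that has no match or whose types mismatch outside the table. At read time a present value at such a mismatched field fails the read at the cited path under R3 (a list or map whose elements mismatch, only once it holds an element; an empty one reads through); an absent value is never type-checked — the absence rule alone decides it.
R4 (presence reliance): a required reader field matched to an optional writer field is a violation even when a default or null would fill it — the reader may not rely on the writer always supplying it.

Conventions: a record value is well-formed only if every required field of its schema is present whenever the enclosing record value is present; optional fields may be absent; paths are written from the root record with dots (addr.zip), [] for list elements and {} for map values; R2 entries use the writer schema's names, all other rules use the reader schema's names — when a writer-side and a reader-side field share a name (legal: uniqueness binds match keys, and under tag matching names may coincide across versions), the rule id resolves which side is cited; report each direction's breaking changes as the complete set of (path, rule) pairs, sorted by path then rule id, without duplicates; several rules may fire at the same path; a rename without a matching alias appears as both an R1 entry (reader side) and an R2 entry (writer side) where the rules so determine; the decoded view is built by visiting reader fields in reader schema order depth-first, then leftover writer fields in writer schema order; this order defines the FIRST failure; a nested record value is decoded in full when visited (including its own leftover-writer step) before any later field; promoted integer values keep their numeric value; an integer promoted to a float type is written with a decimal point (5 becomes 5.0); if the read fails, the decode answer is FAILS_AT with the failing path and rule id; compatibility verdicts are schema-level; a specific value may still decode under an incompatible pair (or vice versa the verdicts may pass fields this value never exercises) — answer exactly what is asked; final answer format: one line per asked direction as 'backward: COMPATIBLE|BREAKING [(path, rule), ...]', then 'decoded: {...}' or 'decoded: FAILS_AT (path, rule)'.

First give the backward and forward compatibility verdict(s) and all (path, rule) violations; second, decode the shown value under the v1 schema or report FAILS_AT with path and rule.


backward: BREAKING [(payload, R1), (payload, R4), (scores, R2), (seq, R2)]; forward: COMPATIBLE []; decoded: {"scores": null, "payload": 0xBEEF, "seq": 0, "quantity": 3}

the writer's type comes first in each Device pair
backward pass over Device, reader schema v2, writer schema v1:
  payload <- payload (bytes -> bytes, writer optional)
  quantity <- quantity (int64 -> int64, writer optional)
  writer field scores has no reader counterpart
  writer field seq has no reader counterpart
  violation R1 at payload
  violation R4 at payload
  violation R2 at scores
  violation R2 at seq
  backward on Device therefore BREAKING (4)
forward pass over Device, reader schema v1, writer schema v2:
  scores: no writer match
  payload <- payload (bytes -> bytes, writer required)
  seq: no writer match
  quantity <- quantity (int64 -> int64, writer optional)
  => forward verdict for Device: COMPATIBLE, no violations
decoding the Device value with the v1 reader:
  scores := null (not supplied -> null)
  payload := 0xBEEF
  seq := 0 (no value, default fills)
  quantity := 3
  => decoded: {"scores": null, "payload": 0xBEEF, "seq": 0, "quantity": 3}


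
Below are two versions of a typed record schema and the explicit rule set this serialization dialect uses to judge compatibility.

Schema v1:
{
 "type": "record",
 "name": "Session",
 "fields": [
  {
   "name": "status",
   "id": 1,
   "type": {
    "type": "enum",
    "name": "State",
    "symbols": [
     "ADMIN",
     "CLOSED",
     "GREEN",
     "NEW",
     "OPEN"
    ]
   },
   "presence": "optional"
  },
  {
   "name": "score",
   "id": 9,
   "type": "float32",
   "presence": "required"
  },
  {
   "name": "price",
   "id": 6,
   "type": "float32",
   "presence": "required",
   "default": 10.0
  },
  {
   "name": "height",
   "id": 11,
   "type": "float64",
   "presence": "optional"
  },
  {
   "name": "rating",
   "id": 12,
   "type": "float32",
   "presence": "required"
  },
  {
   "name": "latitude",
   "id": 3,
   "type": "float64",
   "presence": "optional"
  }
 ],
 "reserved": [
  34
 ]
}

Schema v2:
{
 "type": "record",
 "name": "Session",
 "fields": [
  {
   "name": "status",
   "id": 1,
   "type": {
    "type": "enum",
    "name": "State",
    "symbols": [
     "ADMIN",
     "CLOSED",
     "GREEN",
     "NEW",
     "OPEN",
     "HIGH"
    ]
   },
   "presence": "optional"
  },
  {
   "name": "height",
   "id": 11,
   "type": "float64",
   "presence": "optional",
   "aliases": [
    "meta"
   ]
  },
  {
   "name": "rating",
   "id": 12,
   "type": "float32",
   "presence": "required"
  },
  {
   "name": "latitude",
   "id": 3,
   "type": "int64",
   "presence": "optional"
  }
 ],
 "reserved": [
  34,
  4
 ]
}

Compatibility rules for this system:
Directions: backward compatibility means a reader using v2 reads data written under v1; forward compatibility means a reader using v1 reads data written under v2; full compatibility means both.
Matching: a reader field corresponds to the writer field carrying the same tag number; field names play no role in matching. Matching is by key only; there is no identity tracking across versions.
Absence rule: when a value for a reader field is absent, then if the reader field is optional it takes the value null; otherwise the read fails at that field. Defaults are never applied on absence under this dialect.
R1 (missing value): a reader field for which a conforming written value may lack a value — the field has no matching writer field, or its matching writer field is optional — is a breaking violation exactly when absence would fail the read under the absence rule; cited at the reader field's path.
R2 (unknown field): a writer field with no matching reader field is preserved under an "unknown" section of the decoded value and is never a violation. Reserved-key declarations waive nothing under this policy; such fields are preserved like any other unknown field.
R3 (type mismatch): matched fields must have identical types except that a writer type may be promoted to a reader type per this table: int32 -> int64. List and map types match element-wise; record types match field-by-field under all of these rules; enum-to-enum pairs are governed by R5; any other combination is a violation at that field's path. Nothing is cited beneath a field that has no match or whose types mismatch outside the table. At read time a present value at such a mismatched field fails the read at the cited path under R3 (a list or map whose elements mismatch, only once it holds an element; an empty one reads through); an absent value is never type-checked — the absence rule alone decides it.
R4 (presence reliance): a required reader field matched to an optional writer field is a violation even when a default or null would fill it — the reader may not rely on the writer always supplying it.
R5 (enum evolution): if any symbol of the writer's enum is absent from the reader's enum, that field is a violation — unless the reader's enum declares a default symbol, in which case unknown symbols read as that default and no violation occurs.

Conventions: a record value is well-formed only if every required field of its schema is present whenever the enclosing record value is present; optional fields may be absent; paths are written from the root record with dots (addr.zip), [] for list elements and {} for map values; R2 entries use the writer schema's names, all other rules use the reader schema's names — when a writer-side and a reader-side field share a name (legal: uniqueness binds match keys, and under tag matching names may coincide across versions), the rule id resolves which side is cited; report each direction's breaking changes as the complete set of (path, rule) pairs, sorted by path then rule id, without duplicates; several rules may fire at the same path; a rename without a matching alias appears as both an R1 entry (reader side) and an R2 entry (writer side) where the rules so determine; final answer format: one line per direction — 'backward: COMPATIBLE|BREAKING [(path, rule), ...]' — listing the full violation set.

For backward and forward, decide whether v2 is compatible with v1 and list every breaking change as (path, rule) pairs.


in Session below, arrows point writer -> reader
backward on Session — v2 reading data written by v1:
  State -> State, writer optional: status aligns to status
  float64 -> float64, writer optional: height aligns to height
  float32 -> float32, writer required: rating aligns to rating
  float64 -> int64, writer optional: latitude aligns to latitude
  writer score: unknown to reader
  writer price: unknown to reader
  rule R3 violated at latitude
  backward on Session therefore BREAKING (1)
forward on Session — v1 reading data written by v2:
  State -> State, writer optional: status aligns to status
  score has no writer counterpart
  price has no writer counterpart
  float64 -> float64, writer optional: height aligns to height
  float32 -> float32, writer required: rating aligns to rating
  int64 -> float64, writer optional: latitude aligns to latitude
  rule R3 violated at latitude
  rule R1 violated at price
  rule R1 violated at score
  rule R5 violated at status
  forward on Session therefore BREAKING (4)

backward: BREAKING [(latitude, R3)]; forward: BREAKING [(latitude, R3), (price, R1), (score, R1), (status, R5)]
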